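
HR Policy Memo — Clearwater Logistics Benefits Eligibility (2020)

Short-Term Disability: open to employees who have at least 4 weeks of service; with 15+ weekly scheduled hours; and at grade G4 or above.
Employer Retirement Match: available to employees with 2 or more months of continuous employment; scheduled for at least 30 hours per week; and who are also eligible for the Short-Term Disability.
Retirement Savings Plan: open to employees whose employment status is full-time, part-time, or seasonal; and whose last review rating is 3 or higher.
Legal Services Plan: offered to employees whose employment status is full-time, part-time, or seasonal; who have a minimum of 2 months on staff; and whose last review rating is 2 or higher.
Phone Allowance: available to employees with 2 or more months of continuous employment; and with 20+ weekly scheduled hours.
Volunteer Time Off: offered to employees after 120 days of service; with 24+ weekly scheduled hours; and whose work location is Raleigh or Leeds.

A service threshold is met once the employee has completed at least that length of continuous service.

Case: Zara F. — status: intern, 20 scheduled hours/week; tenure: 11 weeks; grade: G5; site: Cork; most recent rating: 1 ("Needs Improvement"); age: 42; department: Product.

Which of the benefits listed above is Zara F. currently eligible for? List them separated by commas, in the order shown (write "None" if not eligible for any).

Short-Term Disability, Phone Allowance

Short-Term Disability — service 11 weeks ≥ 4 weeks ✓; 20 hrs/wk ≥ 15 ✓; grade G5 ≥ G4 ✓ → eligible.
Employer Retirement Match — service 11 weeks ≥ 2 months (≈60 days) ✓; 20 hrs/wk < 30 ✗ → not eligible.
Retirement Savings Plan — status intern ✗ (requires full-time, part-time, or seasonal) → not eligible.
Legal Services Plan — status intern ✗ (requires full-time, part-time, or seasonal) → not eligible.
Phone Allowance — service 11 weeks ≥ 2 months (≈60 days) ✓; 20 hrs/wk ≥ 20 ✓ → eligible.
Volunteer Time Off — service 11 weeks < 120 days ✗ → not eligible.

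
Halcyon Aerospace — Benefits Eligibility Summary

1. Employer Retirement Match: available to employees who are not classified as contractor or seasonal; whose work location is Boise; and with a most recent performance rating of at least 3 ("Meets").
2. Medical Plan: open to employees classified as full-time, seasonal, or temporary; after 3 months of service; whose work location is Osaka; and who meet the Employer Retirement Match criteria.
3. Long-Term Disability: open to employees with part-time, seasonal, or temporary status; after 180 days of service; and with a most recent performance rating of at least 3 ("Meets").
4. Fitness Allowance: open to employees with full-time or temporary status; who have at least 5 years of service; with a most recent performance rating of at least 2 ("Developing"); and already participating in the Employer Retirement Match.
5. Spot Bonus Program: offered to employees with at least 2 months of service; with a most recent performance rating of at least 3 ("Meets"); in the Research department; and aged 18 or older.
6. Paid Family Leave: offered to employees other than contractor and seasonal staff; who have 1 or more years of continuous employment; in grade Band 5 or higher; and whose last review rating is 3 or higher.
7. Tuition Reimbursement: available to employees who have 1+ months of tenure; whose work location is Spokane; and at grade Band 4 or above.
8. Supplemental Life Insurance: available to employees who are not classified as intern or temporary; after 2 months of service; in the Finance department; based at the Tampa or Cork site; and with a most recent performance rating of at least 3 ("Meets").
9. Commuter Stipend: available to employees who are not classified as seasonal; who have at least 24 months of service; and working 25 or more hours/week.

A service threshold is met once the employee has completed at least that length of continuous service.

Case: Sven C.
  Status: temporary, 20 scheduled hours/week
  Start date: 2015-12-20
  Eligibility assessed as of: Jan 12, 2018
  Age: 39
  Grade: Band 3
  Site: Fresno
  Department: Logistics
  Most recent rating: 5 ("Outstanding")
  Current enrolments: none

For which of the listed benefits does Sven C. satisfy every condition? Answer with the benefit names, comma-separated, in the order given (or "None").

Service from 2015-12-20 to Jan 12, 2018: 754 days.
Employer Retirement Match — status temporary ✓ (not excluded); site Fresno ✗ (not Boise) → not eligible.
Medical Plan — status temporary ✓; service 754 days ≥ 3 months (≈90 days) ✓; site Fresno ✗ (not Osaka) → not eligible.
Long-Term Disability — status temporary ✓; service 754 days ≥ 180 days ✓; rating 5 ≥ 3 ✓ → eligible.
Fitness Allowance — status temporary ✓; service 754 days < 5 years (≈1825 days) ✗ → not eligible.
Spot Bonus Program — service 754 days ≥ 2 months (≈60 days) ✓; rating 5 ≥ 3 ✓; dept Logistics ✗ → not eligible.
Paid Family Leave — status temporary ✓ (not excluded); service 754 days ≥ 1 year (≈365 days) ✓; grade Band 3 < Band 5 ✗ → not eligible.
Tuition Reimbursement — service 754 days ≥ 1 month (≈30 days) ✓; site Fresno ✗ (not Spokane) → not eligible.
Supplemental Life Insurance — status temporary ✗ (excluded) → not eligible.
Commuter Stipend — status temporary ✓ (not excluded); service 754 days ≥ 24 months (≈720 days) ✓; 20 hrs/wk < 25 ✗ → not eligible.

Long-Term Disability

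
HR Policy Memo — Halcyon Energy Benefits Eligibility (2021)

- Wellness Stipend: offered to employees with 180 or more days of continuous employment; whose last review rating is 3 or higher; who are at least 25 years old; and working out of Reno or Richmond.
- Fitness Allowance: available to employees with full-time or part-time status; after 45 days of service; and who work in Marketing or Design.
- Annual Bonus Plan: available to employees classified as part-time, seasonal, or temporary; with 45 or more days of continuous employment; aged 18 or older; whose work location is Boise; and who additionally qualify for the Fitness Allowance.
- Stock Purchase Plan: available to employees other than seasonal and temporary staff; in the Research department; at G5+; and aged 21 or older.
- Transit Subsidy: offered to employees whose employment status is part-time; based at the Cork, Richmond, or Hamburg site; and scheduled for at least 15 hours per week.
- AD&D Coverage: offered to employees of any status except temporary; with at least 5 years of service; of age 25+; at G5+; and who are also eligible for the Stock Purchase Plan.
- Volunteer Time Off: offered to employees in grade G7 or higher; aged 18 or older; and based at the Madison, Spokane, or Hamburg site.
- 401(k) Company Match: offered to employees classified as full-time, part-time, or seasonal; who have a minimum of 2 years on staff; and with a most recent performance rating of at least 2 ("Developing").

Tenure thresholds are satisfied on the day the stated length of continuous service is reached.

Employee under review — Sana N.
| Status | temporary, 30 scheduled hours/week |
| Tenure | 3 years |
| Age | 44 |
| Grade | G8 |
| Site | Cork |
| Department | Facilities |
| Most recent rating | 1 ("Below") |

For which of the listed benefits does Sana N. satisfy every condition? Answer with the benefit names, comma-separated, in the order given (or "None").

None

Wellness Stipend — service 3 years ≥ 180 days ✓; rating 1 < 3 ✗ → not eligible.
Fitness Allowance — status temporary ✗ (requires full-time or part-time) → not eligible.
Annual Bonus Plan — status temporary ✓; service 3 years ≥ 45 days ✓; age 44 ≥ 18 ✓; site Cork ✗ (not Boise) → not eligible.
Stock Purchase Plan — status temporary ✗ (excluded) → not eligible.
Transit Subsidy — status temporary ✗ (requires part-time) → not eligible.
AD&D Coverage — status temporary ✗ (excluded) → not eligible.
Volunteer Time Off — grade G8 ≥ G7 ✓; age 44 ≥ 18 ✓; site Cork ✗ (not Madison, Spokane, or Hamburg) → not eligible.
401(k) Company Match — status temporary ✗ (requires full-time, part-time, or seasonal) → not eligible.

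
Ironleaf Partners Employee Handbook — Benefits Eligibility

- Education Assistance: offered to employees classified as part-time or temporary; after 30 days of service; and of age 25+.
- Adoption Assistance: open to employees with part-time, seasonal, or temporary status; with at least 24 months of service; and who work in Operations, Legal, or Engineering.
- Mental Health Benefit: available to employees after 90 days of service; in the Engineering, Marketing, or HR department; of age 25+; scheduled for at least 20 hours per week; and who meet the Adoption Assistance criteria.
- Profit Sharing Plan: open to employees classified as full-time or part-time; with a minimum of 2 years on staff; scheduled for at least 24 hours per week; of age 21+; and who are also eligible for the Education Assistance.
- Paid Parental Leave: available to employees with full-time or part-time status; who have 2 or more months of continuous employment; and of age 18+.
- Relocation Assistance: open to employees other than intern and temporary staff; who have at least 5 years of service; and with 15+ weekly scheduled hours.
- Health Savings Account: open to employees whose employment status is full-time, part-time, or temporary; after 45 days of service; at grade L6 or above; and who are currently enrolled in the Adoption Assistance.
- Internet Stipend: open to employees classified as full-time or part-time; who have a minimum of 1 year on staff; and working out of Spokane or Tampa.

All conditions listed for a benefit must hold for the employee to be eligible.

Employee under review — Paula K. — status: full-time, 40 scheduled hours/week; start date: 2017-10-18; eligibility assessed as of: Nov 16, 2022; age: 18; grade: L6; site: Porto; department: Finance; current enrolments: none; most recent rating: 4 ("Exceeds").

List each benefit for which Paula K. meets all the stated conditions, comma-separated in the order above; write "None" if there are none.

Paid Parental Leave, Relocation Assistance

Service from 2017-10-18 to Nov 16, 2022: 1855 days.
Education Assistance — status full-time ✗ (requires part-time or temporary) → not eligible.
Adoption Assistance — status full-time ✗ (requires part-time, seasonal, or temporary) → not eligible.
Mental Health Benefit — service 1855 days ≥ 90 days ✓; dept Finance ✗ → not eligible.
Profit Sharing Plan — status full-time ✓; service 1855 days ≥ 2 years (≈730 days) ✓; 40 hrs/wk ≥ 24 ✓; age 18 < 21 ✗ → not eligible.
Paid Parental Leave — status full-time ✓; service 1855 days ≥ 2 months (≈60 days) ✓; age 18 ≥ 18 ✓ → eligible.
Relocation Assistance — status full-time ✓ (not excluded); service 1855 days ≥ 5 years (≈1825 days) ✓; 40 hrs/wk ≥ 15 ✓ → eligible.
Health Savings Account — status full-time ✓; service 1855 days ≥ 45 days ✓; grade L6 ≥ L6 ✓; not enrolled in Adoption Assistance ✗ → not eligible.
Internet Stipend — status full-time ✓; service 1855 days ≥ 1 year (≈365 days) ✓; site Porto ✗ (not Spokane or Tampa) → not eligible.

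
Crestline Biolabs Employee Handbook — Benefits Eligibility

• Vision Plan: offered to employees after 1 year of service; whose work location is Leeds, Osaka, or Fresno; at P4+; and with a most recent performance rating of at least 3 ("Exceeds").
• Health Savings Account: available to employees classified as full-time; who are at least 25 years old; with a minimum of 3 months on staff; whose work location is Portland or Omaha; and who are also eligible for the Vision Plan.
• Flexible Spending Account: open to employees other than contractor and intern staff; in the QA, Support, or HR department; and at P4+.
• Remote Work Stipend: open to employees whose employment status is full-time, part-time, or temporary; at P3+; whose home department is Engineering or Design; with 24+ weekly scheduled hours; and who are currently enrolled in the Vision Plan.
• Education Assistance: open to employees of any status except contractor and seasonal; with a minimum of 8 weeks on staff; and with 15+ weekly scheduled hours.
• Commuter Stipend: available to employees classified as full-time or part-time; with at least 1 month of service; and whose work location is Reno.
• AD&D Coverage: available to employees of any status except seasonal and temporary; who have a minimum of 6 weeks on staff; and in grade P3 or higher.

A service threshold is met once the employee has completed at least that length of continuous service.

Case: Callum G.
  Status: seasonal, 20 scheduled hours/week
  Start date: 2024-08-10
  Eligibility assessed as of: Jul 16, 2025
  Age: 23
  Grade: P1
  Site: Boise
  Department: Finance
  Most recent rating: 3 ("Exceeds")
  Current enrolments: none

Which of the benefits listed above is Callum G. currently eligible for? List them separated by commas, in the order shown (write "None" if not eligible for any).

Service from 2024-08-10 to Jul 16, 2025: 340 days.
Vision Plan — service 340 days < 1 year (≈365 days) ✗ → not eligible.
Health Savings Account — status seasonal ✗ (requires full-time) → not eligible.
Flexible Spending Account — status seasonal ✓ (not excluded); dept Finance ✗ → not eligible.
Remote Work Stipend — status seasonal ✗ (requires full-time, part-time, or temporary) → not eligible.
Education Assistance — status seasonal ✗ (excluded) → not eligible.
Commuter Stipend — status seasonal ✗ (requires full-time or part-time) → not eligible.
AD&D Coverage — status seasonal ✗ (excluded) → not eligible.

None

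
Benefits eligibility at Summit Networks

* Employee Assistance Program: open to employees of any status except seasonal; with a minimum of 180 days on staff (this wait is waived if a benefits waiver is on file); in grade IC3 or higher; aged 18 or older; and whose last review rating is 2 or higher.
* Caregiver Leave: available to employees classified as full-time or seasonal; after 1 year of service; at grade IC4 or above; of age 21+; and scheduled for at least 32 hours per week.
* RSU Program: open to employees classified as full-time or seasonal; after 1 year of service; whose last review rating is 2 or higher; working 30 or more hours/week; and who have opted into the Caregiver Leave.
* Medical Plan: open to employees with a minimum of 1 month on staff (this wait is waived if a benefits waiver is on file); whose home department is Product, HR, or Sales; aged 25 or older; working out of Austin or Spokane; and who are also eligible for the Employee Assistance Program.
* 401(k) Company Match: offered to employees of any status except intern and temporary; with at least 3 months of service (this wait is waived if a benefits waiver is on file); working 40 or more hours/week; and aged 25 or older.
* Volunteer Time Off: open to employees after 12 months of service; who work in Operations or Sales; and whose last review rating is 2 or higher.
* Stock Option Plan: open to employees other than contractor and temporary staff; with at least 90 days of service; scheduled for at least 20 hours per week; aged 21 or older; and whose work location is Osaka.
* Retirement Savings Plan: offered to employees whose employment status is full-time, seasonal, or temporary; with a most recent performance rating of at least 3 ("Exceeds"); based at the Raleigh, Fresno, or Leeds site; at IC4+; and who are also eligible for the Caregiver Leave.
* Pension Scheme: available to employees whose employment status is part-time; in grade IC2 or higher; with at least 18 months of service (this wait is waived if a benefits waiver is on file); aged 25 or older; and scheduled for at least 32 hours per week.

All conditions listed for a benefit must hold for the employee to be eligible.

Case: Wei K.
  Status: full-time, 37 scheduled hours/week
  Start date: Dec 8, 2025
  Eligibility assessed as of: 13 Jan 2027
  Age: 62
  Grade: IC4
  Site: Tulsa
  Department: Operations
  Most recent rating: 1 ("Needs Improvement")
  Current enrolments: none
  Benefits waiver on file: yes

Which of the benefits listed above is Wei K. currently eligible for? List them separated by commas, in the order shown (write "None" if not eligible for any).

Service from Dec 8, 2025 to 13 Jan 2027: 401 days.
Employee Assistance Program — status full-time ✓ (not excluded); benefits waiver on file ✓; grade IC4 ≥ IC3 ✓; age 62 ≥ 18 ✓; rating 1 < 2 ✗ → not eligible.
Caregiver Leave — status full-time ✓; service 401 days ≥ 1 year (≈365 days) ✓; grade IC4 ≥ IC4 ✓; age 62 ≥ 21 ✓; 37 hrs/wk ≥ 32 ✓ → eligible.
RSU Program — status full-time ✓; service 401 days ≥ 1 year (≈365 days) ✓; rating 1 < 2 ✗ → not eligible.
Medical Plan — benefits waiver on file ✓; dept Operations ✗ → not eligible.
401(k) Company Match — status full-time ✓ (not excluded); benefits waiver on file ✓; 37 hrs/wk < 40 ✗ → not eligible.
Volunteer Time Off — service 401 days ≥ 12 months (≈360 days) ✓; dept Operations ✓; rating 1 < 2 ✗ → not eligible.
Stock Option Plan — status full-time ✓ (not excluded); service 401 days ≥ 90 days ✓; 37 hrs/wk ≥ 20 ✓; age 62 ≥ 21 ✓; site Tulsa ✗ (not Osaka) → not eligible.
Retirement Savings Plan — status full-time ✓; rating 1 < 3 ✗ → not eligible.
Pension Scheme — status full-time ✗ (requires part-time) → not eligible.

Caregiver Leave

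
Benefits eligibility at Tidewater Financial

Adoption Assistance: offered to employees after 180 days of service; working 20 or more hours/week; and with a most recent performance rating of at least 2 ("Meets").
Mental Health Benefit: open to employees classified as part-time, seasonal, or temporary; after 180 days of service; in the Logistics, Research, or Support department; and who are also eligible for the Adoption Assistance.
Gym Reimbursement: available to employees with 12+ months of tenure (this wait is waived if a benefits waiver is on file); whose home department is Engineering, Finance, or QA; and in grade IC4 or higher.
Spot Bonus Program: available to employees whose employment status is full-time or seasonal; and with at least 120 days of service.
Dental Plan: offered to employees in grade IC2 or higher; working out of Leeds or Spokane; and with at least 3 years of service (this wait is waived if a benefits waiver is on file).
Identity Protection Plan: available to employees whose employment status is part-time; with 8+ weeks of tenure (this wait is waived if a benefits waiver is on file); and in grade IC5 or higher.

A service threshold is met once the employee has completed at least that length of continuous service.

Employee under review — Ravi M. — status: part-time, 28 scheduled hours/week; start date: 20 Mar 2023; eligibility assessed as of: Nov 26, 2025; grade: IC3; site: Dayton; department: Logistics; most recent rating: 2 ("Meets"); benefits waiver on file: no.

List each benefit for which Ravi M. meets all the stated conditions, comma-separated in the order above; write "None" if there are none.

Adoption Assistance, Mental Health Benefit

Service from 20 Mar 2023 to Nov 26, 2025: 982 days.
Adoption Assistance — service 982 days ≥ 180 days ✓; 28 hrs/wk ≥ 20 ✓; rating 2 ≥ 2 ✓ → eligible.
Mental Health Benefit — status part-time ✓; service 982 days ≥ 180 days ✓; dept Logistics ✓; eligible for Adoption Assistance ✓ → eligible.
Gym Reimbursement — no waiver, service 982 days ≥ 12 months (≈360 days) ✓; dept Logistics ✗ → not eligible.
Spot Bonus Program — status part-time ✗ (requires full-time or seasonal) → not eligible.
Dental Plan — grade IC3 ≥ IC2 ✓; site Dayton ✗ (not Leeds or Spokane) → not eligible.
Identity Protection Plan — status part-time ✓; no waiver, service 982 days ≥ 8 weeks (≈56 days) ✓; grade IC3 < IC5 ✗ → not eligible.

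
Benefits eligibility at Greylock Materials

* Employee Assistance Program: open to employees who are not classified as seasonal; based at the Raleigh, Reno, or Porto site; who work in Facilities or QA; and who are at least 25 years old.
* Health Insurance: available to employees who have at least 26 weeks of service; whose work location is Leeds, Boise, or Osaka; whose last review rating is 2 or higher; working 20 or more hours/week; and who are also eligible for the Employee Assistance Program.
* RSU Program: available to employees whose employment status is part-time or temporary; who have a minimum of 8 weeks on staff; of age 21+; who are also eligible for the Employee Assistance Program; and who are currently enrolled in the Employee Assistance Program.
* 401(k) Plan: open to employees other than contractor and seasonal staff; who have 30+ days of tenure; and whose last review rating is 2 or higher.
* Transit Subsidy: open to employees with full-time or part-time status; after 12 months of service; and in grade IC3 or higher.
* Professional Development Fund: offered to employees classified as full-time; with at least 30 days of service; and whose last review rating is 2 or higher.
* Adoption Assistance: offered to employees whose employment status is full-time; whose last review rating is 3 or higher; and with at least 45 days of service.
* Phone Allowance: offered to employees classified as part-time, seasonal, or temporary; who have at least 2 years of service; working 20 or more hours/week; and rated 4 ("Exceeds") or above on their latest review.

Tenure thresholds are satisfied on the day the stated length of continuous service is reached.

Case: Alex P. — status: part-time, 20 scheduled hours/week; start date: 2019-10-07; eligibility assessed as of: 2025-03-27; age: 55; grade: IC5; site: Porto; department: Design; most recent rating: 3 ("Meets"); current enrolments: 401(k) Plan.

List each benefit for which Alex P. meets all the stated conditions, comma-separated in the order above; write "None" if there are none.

Service from 2019-10-07 to 2025-03-27: 1998 days.
Employee Assistance Program — status part-time ✓ (not excluded); site Porto ✓; dept Design ✗ → not eligible.
Health Insurance — service 1998 days ≥ 26 weeks (≈182 days) ✓; site Porto ✗ (not Leeds, Boise, or Osaka) → not eligible.
RSU Program — status part-time ✓; service 1998 days ≥ 8 weeks (≈56 days) ✓; age 55 ≥ 21 ✓; not eligible for Employee Assistance Program ✗ → not eligible.
401(k) Plan — status part-time ✓ (not excluded); service 1998 days ≥ 30 days ✓; rating 3 ≥ 2 ✓ → eligible.
Transit Subsidy — status part-time ✓; service 1998 days ≥ 12 months (≈360 days) ✓; grade IC5 ≥ IC3 ✓ → eligible.
Professional Development Fund — status part-time ✗ (requires full-time) → not eligible.
Adoption Assistance — status part-time ✗ (requires full-time) → not eligible.
Phone Allowance — status part-time ✓; service 1998 days ≥ 2 years (≈730 days) ✓; 20 hrs/wk ≥ 20 ✓; rating 3 < 4 ✗ → not eligible.

401(k) Plan, Transit Subsidy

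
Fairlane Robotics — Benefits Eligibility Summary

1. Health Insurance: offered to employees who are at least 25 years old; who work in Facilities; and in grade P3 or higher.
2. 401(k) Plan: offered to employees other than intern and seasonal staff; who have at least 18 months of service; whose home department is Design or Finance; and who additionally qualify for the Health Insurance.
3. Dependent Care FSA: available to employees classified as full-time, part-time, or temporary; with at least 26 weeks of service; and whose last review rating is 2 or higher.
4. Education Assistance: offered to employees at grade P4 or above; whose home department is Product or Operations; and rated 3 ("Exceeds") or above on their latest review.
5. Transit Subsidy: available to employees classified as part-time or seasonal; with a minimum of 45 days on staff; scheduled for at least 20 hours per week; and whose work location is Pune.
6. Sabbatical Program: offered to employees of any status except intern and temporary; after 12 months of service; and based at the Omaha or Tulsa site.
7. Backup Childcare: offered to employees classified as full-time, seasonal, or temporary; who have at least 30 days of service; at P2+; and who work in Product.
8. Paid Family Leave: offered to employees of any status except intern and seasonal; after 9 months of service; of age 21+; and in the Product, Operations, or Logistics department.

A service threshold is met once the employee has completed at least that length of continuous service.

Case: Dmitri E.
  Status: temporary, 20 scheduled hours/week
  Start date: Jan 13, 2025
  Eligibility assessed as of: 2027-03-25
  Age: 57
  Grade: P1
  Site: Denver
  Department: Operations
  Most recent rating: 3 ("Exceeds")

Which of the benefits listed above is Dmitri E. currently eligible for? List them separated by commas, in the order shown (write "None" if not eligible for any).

Dependent Care FSA, Paid Family Leave

Service from Jan 13, 2025 to 2027-03-25: 801 days.
Health Insurance — age 57 ≥ 25 ✓; dept Operations ✗ → not eligible.
401(k) Plan — status temporary ✓ (not excluded); service 801 days ≥ 18 months (≈540 days) ✓; dept Operations ✗ → not eligible.
Dependent Care FSA — status temporary ✓; service 801 days ≥ 26 weeks (≈182 days) ✓; rating 3 ≥ 2 ✓ → eligible.
Education Assistance — grade P1 < P4 ✗ → not eligible.
Transit Subsidy — status temporary ✗ (requires part-time or seasonal) → not eligible.
Sabbatical Program — status temporary ✗ (excluded) → not eligible.
Backup Childcare — status temporary ✓; service 801 days ≥ 30 days ✓; grade P1 < P2 ✗ → not eligible.
Paid Family Leave — status temporary ✓ (not excluded); service 801 days ≥ 9 months (≈270 days) ✓; age 57 ≥ 21 ✓; dept Operations ✓ → eligible.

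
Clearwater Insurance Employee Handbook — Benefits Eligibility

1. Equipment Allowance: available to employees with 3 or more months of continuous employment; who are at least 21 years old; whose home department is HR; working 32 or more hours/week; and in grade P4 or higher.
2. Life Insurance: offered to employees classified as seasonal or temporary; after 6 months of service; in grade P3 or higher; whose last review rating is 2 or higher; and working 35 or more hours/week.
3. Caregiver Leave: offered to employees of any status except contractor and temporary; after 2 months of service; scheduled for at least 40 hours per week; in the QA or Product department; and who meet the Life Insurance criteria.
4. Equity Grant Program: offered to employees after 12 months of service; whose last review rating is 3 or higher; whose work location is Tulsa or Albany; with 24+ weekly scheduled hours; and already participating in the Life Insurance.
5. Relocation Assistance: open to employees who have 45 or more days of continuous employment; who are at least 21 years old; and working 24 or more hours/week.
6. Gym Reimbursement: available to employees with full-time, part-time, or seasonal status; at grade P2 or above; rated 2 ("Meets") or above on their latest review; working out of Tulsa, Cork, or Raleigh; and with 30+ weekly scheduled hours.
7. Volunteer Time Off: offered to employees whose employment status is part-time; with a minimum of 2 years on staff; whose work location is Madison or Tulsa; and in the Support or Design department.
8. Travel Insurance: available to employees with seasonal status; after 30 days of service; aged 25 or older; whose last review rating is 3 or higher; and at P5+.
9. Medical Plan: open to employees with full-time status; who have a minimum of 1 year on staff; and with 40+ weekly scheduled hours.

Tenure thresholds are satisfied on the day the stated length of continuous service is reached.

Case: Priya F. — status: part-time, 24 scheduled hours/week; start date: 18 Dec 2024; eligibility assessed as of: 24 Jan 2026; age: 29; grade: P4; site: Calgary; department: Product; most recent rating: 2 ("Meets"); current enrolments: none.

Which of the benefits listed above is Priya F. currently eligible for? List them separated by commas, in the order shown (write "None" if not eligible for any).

Relocation Assistance

Service from 18 Dec 2024 to 24 Jan 2026: 402 days.
Equipment Allowance — service 402 days ≥ 3 months (≈90 days) ✓; age 29 ≥ 21 ✓; dept Product ✗ → not eligible.
Life Insurance — status part-time ✗ (requires seasonal or temporary) → not eligible.
Caregiver Leave — status part-time ✓ (not excluded); service 402 days ≥ 2 months (≈60 days) ✓; 24 hrs/wk < 40 ✗ → not eligible.
Equity Grant Program — service 402 days ≥ 12 months (≈360 days) ✓; rating 2 < 3 ✗ → not eligible.
Relocation Assistance — service 402 days ≥ 45 days ✓; age 29 ≥ 21 ✓; 24 hrs/wk ≥ 24 ✓ → eligible.
Gym Reimbursement — status part-time ✓; grade P4 ≥ P2 ✓; rating 2 ≥ 2 ✓; site Calgary ✗ (not Tulsa, Cork, or Raleigh) → not eligible.
Volunteer Time Off — status part-time ✓; service 402 days < 2 years (≈730 days) ✗ → not eligible.
Travel Insurance — status part-time ✗ (requires seasonal) → not eligible.
Medical Plan — status part-time ✗ (requires full-time) → not eligible.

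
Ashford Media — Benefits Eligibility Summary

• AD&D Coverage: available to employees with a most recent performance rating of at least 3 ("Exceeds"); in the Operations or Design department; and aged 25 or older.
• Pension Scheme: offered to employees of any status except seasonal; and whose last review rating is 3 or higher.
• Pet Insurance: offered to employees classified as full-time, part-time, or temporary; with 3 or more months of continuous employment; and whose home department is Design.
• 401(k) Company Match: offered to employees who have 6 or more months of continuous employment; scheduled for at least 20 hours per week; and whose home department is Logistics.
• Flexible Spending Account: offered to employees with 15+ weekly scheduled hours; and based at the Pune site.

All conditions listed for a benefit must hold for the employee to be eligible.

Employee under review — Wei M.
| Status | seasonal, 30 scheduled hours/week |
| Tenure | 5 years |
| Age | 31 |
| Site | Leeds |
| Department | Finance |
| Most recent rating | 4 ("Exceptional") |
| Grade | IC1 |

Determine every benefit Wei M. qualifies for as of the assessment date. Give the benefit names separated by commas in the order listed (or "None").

None

AD&D Coverage — rating 4 ≥ 3 ✓; dept Finance ✗ → not eligible.
Pension Scheme — status seasonal ✗ (excluded) → not eligible.
Pet Insurance — status seasonal ✗ (requires full-time, part-time, or temporary) → not eligible.
401(k) Company Match — service 5 years ≥ 6 months (≈180 days) ✓; 30 hrs/wk ≥ 20 ✓; dept Finance ✗ → not eligible.
Flexible Spending Account — 30 hrs/wk ≥ 15 ✓; site Leeds ✗ (not Pune) → not eligible.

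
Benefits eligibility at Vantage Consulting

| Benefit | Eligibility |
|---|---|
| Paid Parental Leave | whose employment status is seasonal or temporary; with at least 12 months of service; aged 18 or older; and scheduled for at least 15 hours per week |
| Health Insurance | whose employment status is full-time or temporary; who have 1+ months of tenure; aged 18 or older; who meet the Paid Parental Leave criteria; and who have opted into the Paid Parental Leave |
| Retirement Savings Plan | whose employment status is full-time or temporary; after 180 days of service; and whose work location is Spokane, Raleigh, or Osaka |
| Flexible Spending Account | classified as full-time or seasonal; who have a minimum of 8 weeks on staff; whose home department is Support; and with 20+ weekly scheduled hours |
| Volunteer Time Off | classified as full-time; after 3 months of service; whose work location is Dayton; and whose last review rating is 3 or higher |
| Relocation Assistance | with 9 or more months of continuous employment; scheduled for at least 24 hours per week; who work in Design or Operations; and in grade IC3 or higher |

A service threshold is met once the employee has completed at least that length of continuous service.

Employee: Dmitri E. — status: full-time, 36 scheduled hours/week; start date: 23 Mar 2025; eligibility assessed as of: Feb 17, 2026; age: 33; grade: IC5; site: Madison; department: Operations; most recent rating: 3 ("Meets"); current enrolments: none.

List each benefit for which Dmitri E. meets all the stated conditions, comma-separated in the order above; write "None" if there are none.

Service from 23 Mar 2025 to Feb 17, 2026: 331 days.
Paid Parental Leave — status full-time ✗ (requires seasonal or temporary) → not eligible.
Health Insurance — status full-time ✓; service 331 days ≥ 1 month (≈30 days) ✓; age 33 ≥ 18 ✓; not eligible for Paid Parental Leave ✗ → not eligible.
Retirement Savings Plan — status full-time ✓; service 331 days ≥ 180 days ✓; site Madison ✗ (not Spokane, Raleigh, or Osaka) → not eligible.
Flexible Spending Account — status full-time ✓; service 331 days ≥ 8 weeks (≈56 days) ✓; dept Operations ✗ → not eligible.
Volunteer Time Off — status full-time ✓; service 331 days ≥ 3 months (≈90 days) ✓; site Madison ✗ (not Dayton) → not eligible.
Relocation Assistance — service 331 days ≥ 9 months (≈270 days) ✓; 36 hrs/wk ≥ 24 ✓; dept Operations ✓; grade IC5 ≥ IC3 ✓ → eligible.

Relocation Assistance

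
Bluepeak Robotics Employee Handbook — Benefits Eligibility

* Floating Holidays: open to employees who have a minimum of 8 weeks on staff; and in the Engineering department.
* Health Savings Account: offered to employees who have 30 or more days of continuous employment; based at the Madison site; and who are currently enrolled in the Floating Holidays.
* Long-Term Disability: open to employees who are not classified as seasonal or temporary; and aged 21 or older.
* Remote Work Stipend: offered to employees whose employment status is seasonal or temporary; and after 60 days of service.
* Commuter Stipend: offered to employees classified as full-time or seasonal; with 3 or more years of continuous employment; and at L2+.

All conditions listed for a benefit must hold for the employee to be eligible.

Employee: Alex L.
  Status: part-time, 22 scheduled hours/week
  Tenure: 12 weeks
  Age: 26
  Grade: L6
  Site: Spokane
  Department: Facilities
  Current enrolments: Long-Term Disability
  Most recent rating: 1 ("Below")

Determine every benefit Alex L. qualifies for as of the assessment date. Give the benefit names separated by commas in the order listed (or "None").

Floating Holidays — service 12 weeks ≥ 8 weeks ✓; dept Facilities ✗ → not eligible.
Health Savings Account — service 12 weeks ≥ 30 days ✓; site Spokane ✗ (not Madison) → not eligible.
Long-Term Disability — status part-time ✓ (not excluded); age 26 ≥ 21 ✓ → eligible.
Remote Work Stipend — status part-time ✗ (requires seasonal or temporary) → not eligible.
Commuter Stipend — status part-time ✗ (requires full-time or seasonal) → not eligible.

Long-Term Disability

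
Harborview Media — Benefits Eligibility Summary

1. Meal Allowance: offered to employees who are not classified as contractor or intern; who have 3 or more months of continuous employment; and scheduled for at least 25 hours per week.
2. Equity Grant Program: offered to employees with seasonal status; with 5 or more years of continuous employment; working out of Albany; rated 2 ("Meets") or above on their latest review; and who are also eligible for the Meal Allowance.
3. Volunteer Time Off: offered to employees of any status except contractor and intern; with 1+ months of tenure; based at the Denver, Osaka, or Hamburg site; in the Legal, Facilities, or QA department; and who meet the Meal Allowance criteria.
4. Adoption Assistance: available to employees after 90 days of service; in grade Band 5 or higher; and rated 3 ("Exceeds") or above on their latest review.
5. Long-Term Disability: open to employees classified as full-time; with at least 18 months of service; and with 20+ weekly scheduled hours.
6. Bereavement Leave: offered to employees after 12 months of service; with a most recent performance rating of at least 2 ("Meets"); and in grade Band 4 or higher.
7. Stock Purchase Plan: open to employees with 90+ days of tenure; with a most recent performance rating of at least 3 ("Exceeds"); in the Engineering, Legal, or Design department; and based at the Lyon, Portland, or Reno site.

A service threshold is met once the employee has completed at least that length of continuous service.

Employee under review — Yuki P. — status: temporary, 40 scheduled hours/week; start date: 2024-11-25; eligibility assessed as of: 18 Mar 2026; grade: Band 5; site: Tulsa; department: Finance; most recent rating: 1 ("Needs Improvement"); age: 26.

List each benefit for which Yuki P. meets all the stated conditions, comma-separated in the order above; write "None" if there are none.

Meal Allowance

Service from 2024-11-25 to 18 Mar 2026: 478 days.
Meal Allowance — status temporary ✓ (not excluded); service 478 days ≥ 3 months (≈90 days) ✓; 40 hrs/wk ≥ 25 ✓ → eligible.
Equity Grant Program — status temporary ✗ (requires seasonal) → not eligible.
Volunteer Time Off — status temporary ✓ (not excluded); service 478 days ≥ 1 month (≈30 days) ✓; site Tulsa ✗ (not Denver, Osaka, or Hamburg) → not eligible.
Adoption Assistance — service 478 days ≥ 90 days ✓; grade Band 5 ≥ Band 5 ✓; rating 1 < 3 ✗ → not eligible.
Long-Term Disability — status temporary ✗ (requires full-time) → not eligible.
Bereavement Leave — service 478 days ≥ 12 months (≈360 days) ✓; rating 1 < 2 ✗ → not eligible.
Stock Purchase Plan — service 478 days ≥ 90 days ✓; rating 1 < 3 ✗ → not eligible.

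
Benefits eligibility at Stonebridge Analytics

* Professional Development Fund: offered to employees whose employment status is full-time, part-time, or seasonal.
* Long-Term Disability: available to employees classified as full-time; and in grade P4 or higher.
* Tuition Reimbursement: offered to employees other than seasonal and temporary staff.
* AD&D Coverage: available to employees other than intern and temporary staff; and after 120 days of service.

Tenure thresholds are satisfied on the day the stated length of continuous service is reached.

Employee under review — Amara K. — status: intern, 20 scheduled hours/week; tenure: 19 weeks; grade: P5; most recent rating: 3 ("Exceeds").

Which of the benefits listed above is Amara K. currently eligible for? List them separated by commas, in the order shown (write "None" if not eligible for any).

Professional Development Fund — status intern ✗ (requires full-time, part-time, or seasonal) → not eligible.
Long-Term Disability — status intern ✗ (requires full-time) → not eligible.
Tuition Reimbursement — status intern ✓ (not excluded) → eligible.
AD&D Coverage — status intern ✗ (excluded) → not eligible.

Tuition Reimbursement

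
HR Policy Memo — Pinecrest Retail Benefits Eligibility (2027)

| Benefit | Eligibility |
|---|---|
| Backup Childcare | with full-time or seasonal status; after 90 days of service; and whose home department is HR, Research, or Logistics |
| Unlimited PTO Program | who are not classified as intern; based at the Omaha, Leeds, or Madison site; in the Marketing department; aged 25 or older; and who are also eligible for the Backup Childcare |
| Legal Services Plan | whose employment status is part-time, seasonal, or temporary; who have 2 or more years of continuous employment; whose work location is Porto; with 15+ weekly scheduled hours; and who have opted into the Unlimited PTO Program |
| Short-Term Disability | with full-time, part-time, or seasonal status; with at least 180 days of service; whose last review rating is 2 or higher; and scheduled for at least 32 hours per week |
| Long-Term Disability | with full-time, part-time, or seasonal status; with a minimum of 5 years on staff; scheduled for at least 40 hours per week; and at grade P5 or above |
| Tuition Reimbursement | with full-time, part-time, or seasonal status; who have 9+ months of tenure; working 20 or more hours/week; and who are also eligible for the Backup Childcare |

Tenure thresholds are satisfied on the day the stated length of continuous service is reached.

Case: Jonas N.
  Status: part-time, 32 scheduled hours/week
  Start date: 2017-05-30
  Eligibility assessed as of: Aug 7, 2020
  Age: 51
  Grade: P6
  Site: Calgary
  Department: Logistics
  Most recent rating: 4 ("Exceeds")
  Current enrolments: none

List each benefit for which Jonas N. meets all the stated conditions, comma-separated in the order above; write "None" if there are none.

Service from 2017-05-30 to Aug 7, 2020: 1165 days.
Backup Childcare — status part-time ✗ (requires full-time or seasonal) → not eligible.
Unlimited PTO Program — status part-time ✓ (not excluded); site Calgary ✗ (not Omaha, Leeds, or Madison) → not eligible.
Legal Services Plan — status part-time ✓; service 1165 days ≥ 2 years (≈730 days) ✓; site Calgary ✗ (not Porto) → not eligible.
Short-Term Disability — status part-time ✓; service 1165 days ≥ 180 days ✓; rating 4 ≥ 2 ✓; 32 hrs/wk ≥ 32 ✓ → eligible.
Long-Term Disability — status part-time ✓; service 1165 days < 5 years (≈1825 days) ✗ → not eligible.
Tuition Reimbursement — status part-time ✓; service 1165 days ≥ 9 months (≈270 days) ✓; 32 hrs/wk ≥ 20 ✓; not eligible for Backup Childcare ✗ → not eligible.

Short-Term Disability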